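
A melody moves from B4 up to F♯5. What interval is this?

B to F spans five letter names (B-C-D-E-F), so the interval is some kind of fifth.
Counting semitones, B4→F#5 is 7, which is the perfect fifth.

perfect fifth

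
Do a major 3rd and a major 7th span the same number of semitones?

No

A major third is 4 semitones but a major seventh is 11 semitones — different sizes.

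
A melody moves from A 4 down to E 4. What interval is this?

Descending from A4 to E4 is the same interval as ascending E4 to A4.
E to A spans four letter names (E-F-G-A): a fourth.
Counting semitones, E4→A4 is 5, which is the perfect fourth.

perfect 4th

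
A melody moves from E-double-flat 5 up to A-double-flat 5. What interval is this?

E to A spans four letter names (E-F-G-A), so the interval is some kind of fourth.
The perfect fourth spans 5 semitones, and Ebb5 to Abb5 is exactly 5 semitones — so this is a perfect fourth.

perfect 4th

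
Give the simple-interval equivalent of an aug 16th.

A2

Subtracting seven from the interval number removes an octave: 16 − 14 = 2.
So an augmented sixteenth is 2 octaves plus an augmented second. The quality is unchanged.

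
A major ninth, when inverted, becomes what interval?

First reduce the compound major ninth to its simple form, a major second.
The rule of nine gives the new number: 9 − 2 = 7, so a second becomes a seventh.
Quality inverts too: major becomes minor. That makes the inversion a minor seventh.

minor seventh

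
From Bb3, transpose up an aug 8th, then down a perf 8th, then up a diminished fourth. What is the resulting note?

An augmented octave up from Bb3 is B4.
B4 down a perfect octave → B3 (12 semitones).
Up a diminished fourth from B3: Eb4 (4 semitones up).

Eb4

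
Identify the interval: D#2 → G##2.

augmented fourth

D to G spans four letter names (D-E-F-G): a fourth.
D#2 to G##2 spans 6 semitones — one semitone wider than the perfect fourth (5) — giving an augmented fourth.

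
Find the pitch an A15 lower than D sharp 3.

D 1

For a fifteenth the letter name doesn't change: still D, two octaves down.
Moving 25 semitones down from D#3 (the size of an augmented fifteenth) reaches D1.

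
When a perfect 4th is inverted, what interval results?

The rule of nine gives the new number: 9 − 4 = 5, so a fourth becomes a fifth.
And perfect stays perfect under inversion, so we get a perfect fifth.

perfect fifth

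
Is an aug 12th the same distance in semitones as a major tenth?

An augmented twelfth spans 20 semitones; a major tenth spans 16 semitones. They differ by 4.

No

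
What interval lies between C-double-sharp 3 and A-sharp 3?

minor 6th

C to A spans six letter names (C-D-E-F-G-A): a sixth.
At 8 semitones, C##3→A#3 falls one short of a major sixth: minor.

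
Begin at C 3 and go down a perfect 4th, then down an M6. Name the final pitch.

B flat 1

C3 down a perfect fourth → G2 (5 semitones).
Down a major sixth from G2: Bb1 (9 semitones down).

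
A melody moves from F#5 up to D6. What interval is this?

F to D spans six letter names (F-G-A-B-C-D) — that makes it a sixth of some quality.
F#5 to D6 is 8 semitones, a half step short of the major sixth (9), so this is minor.

minor sixth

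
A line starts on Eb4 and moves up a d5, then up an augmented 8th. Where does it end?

A diminished fifth up from Eb4 is Bbb4.
Up an augmented octave from Bbb4: Bb5 (13 semitones up).

Bb5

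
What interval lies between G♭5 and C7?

A11

G to C spans four letter names (G-A-B-C), plus an octave — that makes it an eleventh of some quality.
The perfect eleventh is 17 semitones; here we have 18, one semitone wider: augmented.
(Equivalently, a compound augmented fourth: an augmented fourth plus an octave.)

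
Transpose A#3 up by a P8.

An octave keeps the letter name A, an octave up from A.
A perfect octave is 12 semitones; 12 semitones up from A#3 gives A#4.

A#4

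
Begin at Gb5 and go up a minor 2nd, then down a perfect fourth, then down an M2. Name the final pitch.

Up a minor second from Gb5: Abb5 (1 semitone up).
Abb5 down a perfect fourth → Ebb5 (5 semitones).
Down a major second from Ebb5: Dbb5 (2 semitones down).

Dbb5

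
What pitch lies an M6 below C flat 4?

E double-flat 3

The sixth takes the letter from C down to E.
Moving 9 semitones down from Cb4 (the size of a major sixth) reaches Ebb3.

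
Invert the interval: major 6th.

minor third

Interval numbers invert to sum to nine: 6 + 3 = 9, so a sixth inverts to a third.
The quality also flips — major becomes minor — giving a minor third.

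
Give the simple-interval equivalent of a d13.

d6

Take out an octave (7 from the number): 13 − 7 = 6.
Quality carries through unchanged, so the simple form is a diminished sixth.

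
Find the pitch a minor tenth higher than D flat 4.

F flat 5

Three letters up from D (plus an octave) reaches F.
A minor tenth is 15 semitones; 15 semitones up from Db4 gives Fb5.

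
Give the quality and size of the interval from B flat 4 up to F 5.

perfect fifth

B to F spans five letter names (B-C-D-E-F), so the interval is some kind of fifth.
Bb4 to F5 is 7 semitones, matching the perfect fifth exactly, so the quality is perfect.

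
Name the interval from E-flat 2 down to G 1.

Descending from Eb2 to G1 is the same interval as ascending G1 to Eb2.
G to E spans six letter names (G-A-B-C-D-E) — that makes it a sixth of some quality.
At 8 semitones, G1→Eb2 falls one short of a major sixth: minor.

minor 6th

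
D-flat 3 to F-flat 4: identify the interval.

minor tenth

D to F spans three letter names (D-E-F), plus an octave, so the interval is some kind of tenth.
At 15 semitones, Db3→Fb4 falls one short of a major tenth: minor.
(Equivalently, a compound minor third: a minor third plus an octave.)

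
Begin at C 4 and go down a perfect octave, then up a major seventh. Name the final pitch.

Down a perfect octave from C4: C3 (12 semitones down).
A major seventh up from C3 is B3.

B 3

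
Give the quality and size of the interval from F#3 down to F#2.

Descending from F#3 to F#2 is the same interval as ascending F#2 to F#3.
F to F is the same letter name, plus an octave — that makes it an octave of some quality.
F#2 to F#3 is 12 semitones, matching the perfect octave exactly, so the quality is perfect.

P8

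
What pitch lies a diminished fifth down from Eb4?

The fifth takes the letter from E down to A.
A diminished fifth is 6 semitones; 6 semitones down from Eb4 gives A3.

A3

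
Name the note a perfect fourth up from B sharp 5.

The fourth takes the letter from B up to E.
A perfect fourth is 5 semitones; 5 semitones up from B#5 gives E#6.

E sharp 6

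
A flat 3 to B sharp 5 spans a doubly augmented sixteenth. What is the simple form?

doubly augmented 2nd

Subtracting seven from the interval number removes an octave: 16 − 14 = 2.
So a doubly augmented sixteenth is 2 octaves plus a doubly augmented second. The quality is unchanged.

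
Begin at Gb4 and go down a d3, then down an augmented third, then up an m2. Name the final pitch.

Dbb4

Down a diminished third from Gb4: E4 (2 semitones down).
E4 down an augmented third → Cb4 (5 semitones).
A minor second up from Cb4 is Dbb4.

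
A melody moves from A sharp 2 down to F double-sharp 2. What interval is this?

Descending from A#2 to F##2 is the same interval as ascending F##2 to A#2.
F to A spans three letter names (F-G-A) — that makes it a third of some quality.
A major third would be 4 semitones, but F##2 to A#2 is 3 — one semitone narrower, making it a minor third.

minor third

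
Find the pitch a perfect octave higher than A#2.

A#3

The letter stays A (same as the start), shifted an octave up.
Moving 12 semitones up from A#2 (the size of a perfect octave) reaches A#3.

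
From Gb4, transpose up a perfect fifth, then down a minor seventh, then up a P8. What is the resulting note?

Eb5

Gb4 up a perfect fifth → Db5 (7 semitones).
Db5 down a minor seventh → Eb4 (10 semitones).
Eb4 up a perfect octave → Eb5 (12 semitones).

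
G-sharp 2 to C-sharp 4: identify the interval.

perfect eleventh

G to C spans four letter names (G-A-B-C), plus an octave: an eleventh.
G#2 to C#4 is 17 semitones, matching the perfect eleventh exactly, so the quality is perfect.
(Equivalently, a compound perfect fourth: a perfect fourth plus an octave.)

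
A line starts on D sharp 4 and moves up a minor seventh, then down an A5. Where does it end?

A minor seventh up from D#4 is C#5.
Down an augmented fifth from C#5: F4 (8 semitones down).

F 4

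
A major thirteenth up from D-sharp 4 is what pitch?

The thirteenth's letter: D up six letter names plus an octave → B.
A major thirteenth spans 21 semitones, so from D#4 the target pitch is B#5.

B-sharp 5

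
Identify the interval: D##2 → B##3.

M13

D to B spans six letter names (D-E-F-G-A-B), plus an octave: a thirteenth.
D##2 to B##3 is 21 semitones, matching the major thirteenth exactly, so the quality is major.
(Equivalently, a compound major sixth: a major sixth plus an octave.)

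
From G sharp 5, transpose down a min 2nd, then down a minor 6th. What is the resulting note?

A minor second down from G#5 is F##5.
Down a minor sixth from F##5: A##4 (8 semitones down).

A double-sharp 4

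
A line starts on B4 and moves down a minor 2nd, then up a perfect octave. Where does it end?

A#5

B4 down a minor second → A#4 (1 semitone).
Up a perfect octave from A#4: A#5 (12 semitones up).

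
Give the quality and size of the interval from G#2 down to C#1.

Descending from G#2 to C#1 is the same interval as ascending C#1 to G#2.
C to G spans five letter names (C-D-E-F-G), plus an octave — that makes it a twelfth of some quality.
Counting semitones, C#1→G#2 is 19, which is the perfect twelfth.
(Equivalently, a compound perfect fifth: a perfect fifth plus an octave.)

perfect 12th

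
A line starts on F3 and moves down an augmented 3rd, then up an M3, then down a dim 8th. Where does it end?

An augmented third down from F3 is Dbb3.
Dbb3 up a major third → Fb3 (4 semitones).
A diminished octave down from Fb3 is F2.

F2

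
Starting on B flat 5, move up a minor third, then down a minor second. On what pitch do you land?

C 6

A minor third up from Bb5 is Db6.
Db6 down a minor second → C6 (1 semitone).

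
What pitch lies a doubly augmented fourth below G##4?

D4

The fourth takes the letter from G down to D.
A doubly augmented fourth spans 7 semitones, so from G##4 the target pitch is D4.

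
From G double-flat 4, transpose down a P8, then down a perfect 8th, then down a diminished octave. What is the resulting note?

G flat 1

A perfect octave down from Gbb4 is Gbb3.
Down a perfect octave from Gbb3: Gbb2 (12 semitones down).
Gbb2 down a diminished octave → Gb1 (11 semitones).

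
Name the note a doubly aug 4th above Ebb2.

A2

The fourth takes the letter from E up to A.
A doubly augmented fourth spans 7 semitones, so from Ebb2 the target pitch is A2.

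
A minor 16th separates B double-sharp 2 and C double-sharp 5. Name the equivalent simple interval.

m2

Take out 2 octaves (14 from the number): 16 − 14 = 2.
Quality carries through unchanged, so the simple form is a minor second.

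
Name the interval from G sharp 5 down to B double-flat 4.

Descending from G#5 to Bbb4 is the same interval as ascending Bbb4 to G#5.
B to G spans six letter names (B-C-D-E-F-G), so the interval is some kind of sixth.
The major sixth is 9 semitones; here we have 11, two semitones wider: doubly augmented.

AA6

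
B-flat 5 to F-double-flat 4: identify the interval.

Descending from Bb5 to Fbb4 is the same interval as ascending Fbb4 to Bb5.
F to B spans four letter names (F-G-A-B), plus an octave: an eleventh.
A perfect eleventh would be 17 semitones; Fbb4 to Bb5 is 19, two semitones wider, so the interval is doubly augmented.
(Equivalently, a compound doubly augmented fourth: a doubly augmented fourth plus an octave.)

doubly augmented eleventh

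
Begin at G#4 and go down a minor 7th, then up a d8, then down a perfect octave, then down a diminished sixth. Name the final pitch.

C##3

Down a minor seventh from G#4: A#3 (10 semitones down).
A diminished octave up from A#3 is A4.
A perfect octave down from A4 is A3.
Down a diminished sixth from A3: C##3 (7 semitones down).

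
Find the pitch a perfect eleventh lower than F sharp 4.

C sharp 3

Counting four letter names plus an octave down from F lands on C.
Moving 17 semitones down from F#4 (the size of a perfect eleventh) reaches C#3.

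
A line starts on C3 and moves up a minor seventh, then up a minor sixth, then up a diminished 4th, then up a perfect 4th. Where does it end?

Up a minor seventh from C3: Bb3 (10 semitones up).
Up a minor sixth from Bb3: Gb4 (8 semitones up).
Up a diminished fourth from Gb4: Cbb5 (4 semitones up).
Up a perfect fourth from Cbb5: Fbb5 (5 semitones up).

Fbb5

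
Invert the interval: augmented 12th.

diminished fourth

First reduce the compound augmented twelfth to its simple form, an augmented fifth.
Interval numbers invert to sum to nine: 5 + 4 = 9, so a fifth inverts to a fourth.
And augmented becomes diminished under inversion, so we get a diminished fourth.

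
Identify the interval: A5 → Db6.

A to D spans four letter names (A-B-C-D): a fourth.
The perfect fourth is 5 semitones; here we have 4, one semitone narrower: diminished.

diminished fourth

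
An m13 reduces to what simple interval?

m6

Each octave removed subtracts seven from the number: 13 − 7 = 6.
So a minor thirteenth is an octave plus a minor sixth. The quality is unchanged.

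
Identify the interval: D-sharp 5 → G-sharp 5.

D to G spans four letter names (D-E-F-G): a fourth.
The perfect fourth spans 5 semitones, and D#5 to G#5 is exactly 5 semitones — so this is a perfect fourth.

perfect fourth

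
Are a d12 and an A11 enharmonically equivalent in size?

A diminished twelfth spans 18 semitones, and an augmented eleventh also spans 18 semitones — they're enharmonic.

Yes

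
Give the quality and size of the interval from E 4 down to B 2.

Descending from E4 to B2 is the same interval as ascending B2 to E4.
B to E spans four letter names (B-C-D-E), plus an octave — that makes it an eleventh of some quality.
B2 to E4 is 17 semitones, matching the perfect eleventh exactly, so the quality is perfect.
(Equivalently, a compound perfect fourth: a perfect fourth plus an octave.)

perfect eleventh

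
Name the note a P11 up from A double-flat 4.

The eleventh's letter: A up four letter names plus an octave → D.
A perfect eleventh spans 17 semitones, so from Abb4 the target pitch is Dbb6.

D double-flat 6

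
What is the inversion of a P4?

Inverted interval numbers add to nine, so a fourth pairs with a fifth (4 + 5 = 9).
The quality also flips — perfect stays perfect — giving a perfect fifth.

P5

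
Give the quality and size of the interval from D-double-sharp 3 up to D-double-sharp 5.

D to D is the same letter name, plus 2 octaves — that makes it a fifteenth of some quality.
Counting semitones, D##3→D##5 is 24, which is the perfect fifteenth.
(Equivalently, a compound perfect octave: a perfect octave plus an octave.)

perfect 15th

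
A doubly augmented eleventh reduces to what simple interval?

doubly augmented fourth

Take out an octave (7 from the number): 11 − 7 = 4.
That makes a doubly augmented eleventh a compound doubly augmented fourth — an octave plus a doubly augmented fourth.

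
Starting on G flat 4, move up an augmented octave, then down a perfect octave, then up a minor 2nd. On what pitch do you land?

Up an augmented octave from Gb4: G5 (13 semitones up).
Down a perfect octave from G5: G4 (12 semitones down).
Up a minor second from G4: Ab4 (1 semitone up).

A flat 4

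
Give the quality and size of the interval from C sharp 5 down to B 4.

major 2nd

Descending from C#5 to B4 is the same interval as ascending B4 to C#5.
B to C spans two letter names (B-C) — that makes it a second of some quality.
Counting semitones, B4→C#5 is 2, which is the major second.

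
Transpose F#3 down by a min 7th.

G#2

The seventh takes the letter from F down to G.
A minor seventh is 10 semitones; 10 semitones down from F#3 gives G#2.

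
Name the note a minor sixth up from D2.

Bb2

The sixth takes the letter from D up to B.
A minor sixth spans 8 semitones, so from D2 the target pitch is Bb2.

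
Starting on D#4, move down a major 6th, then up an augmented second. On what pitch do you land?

A major sixth down from D#4 is F#3.
Up an augmented second from F#3: G##3 (3 semitones up).

G##3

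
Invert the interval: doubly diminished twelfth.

First reduce the compound doubly diminished twelfth to its simple form, a doubly diminished fifth.
Interval numbers invert to sum to nine: 5 + 4 = 9, so a fifth inverts to a fourth.
And doubly diminished becomes doubly augmented under inversion, so we get a doubly augmented fourth.

AA4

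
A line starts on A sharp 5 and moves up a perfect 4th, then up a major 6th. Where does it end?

B sharp 6

A perfect fourth up from A#5 is D#6.
Up a major sixth from D#6: B#6 (9 semitones up).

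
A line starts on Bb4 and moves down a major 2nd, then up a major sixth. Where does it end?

F5

Bb4 down a major second → Ab4 (2 semitones).
Ab4 up a major sixth → F5 (9 semitones).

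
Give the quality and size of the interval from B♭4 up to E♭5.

perfect fourth

B to E spans four letter names (B-C-D-E): a fourth.
Bb4 to Eb5 is 5 semitones, matching the perfect fourth exactly, so the quality is perfect.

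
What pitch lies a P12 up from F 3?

The twelfth's letter: F up five letter names plus an octave → C.
Moving 19 semitones up from F3 (the size of a perfect twelfth) reaches C5.

C 5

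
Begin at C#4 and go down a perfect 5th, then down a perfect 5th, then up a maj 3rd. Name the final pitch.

C#4 down a perfect fifth → F#3 (7 semitones).
Down a perfect fifth from F#3: B2 (7 semitones down).
A major third up from B2 is D#3.

D#3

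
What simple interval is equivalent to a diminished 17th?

Each octave removed subtracts seven from the number: 17 − 14 = 3.
Quality carries through unchanged, so the simple form is a diminished third.

diminished 3rd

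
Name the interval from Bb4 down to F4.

perfect 4th

Descending from Bb4 to F4 is the same interval as ascending F4 to Bb4.
F to B spans four letter names (F-G-A-B) — that makes it a fourth of some quality.
F4 to Bb4 is 5 semitones, matching the perfect fourth exactly, so the quality is perfect.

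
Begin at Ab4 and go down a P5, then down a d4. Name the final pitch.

A perfect fifth down from Ab4 is Db4.
Db4 down a diminished fourth → A3 (4 semitones).

A3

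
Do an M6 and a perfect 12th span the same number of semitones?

A major sixth spans 9 semitones; a perfect twelfth spans 19 semitones. They differ by 10.

No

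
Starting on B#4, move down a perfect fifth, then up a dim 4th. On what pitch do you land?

A perfect fifth down from B#4 is E#4.
A diminished fourth up from E#4 is A4.

A4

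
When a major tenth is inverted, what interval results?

minor sixth

First reduce the compound major tenth to its simple form, a major third.
The rule of nine gives the new number: 9 − 3 = 6, so a third becomes a sixth.
Quality inverts too: major becomes minor. That makes the inversion a minor sixth.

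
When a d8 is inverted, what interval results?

augmented 1st

The rule of nine gives the new number: 9 − 8 = 1, so an octave becomes a unison.
The quality also flips — diminished becomes augmented — giving an augmented unison.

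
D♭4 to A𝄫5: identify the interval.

D to A spans five letter names (D-E-F-G-A), plus an octave, so the interval is some kind of twelfth.
A perfect twelfth would be 19 semitones; Db4 to Abb5 is 18, one semitone narrower, so the interval is diminished.
(Equivalently, a compound diminished fifth: a diminished fifth plus an octave.)

d12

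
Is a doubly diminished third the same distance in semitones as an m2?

Yes

A doubly diminished third = 1 semitone = a minor second; enharmonically equal.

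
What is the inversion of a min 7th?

M2

The rule of nine gives the new number: 9 − 7 = 2, so a seventh becomes a second.
And minor becomes major under inversion, so we get a major second.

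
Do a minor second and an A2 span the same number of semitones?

A minor second is 1 semitone but an augmented second is 3 semitones — different sizes.

No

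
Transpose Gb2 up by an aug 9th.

Counting two letter names plus an octave up from G lands on A.
An augmented ninth spans 15 semitones, so from Gb2 the target pitch is A3.

A3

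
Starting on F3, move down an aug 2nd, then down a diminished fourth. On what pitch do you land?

An augmented second down from F3 is Ebb3.
Down a diminished fourth from Ebb3: Bb2 (4 semitones down).

Bb2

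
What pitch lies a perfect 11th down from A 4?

E 3

Counting four letter names plus an octave down from A lands on E.
Moving 17 semitones down from A4 (the size of a perfect eleventh) reaches E3.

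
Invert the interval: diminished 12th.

A4

First reduce the compound diminished twelfth to its simple form, a diminished fifth.
The rule of nine gives the new number: 9 − 5 = 4, so a fifth becomes a fourth.
And diminished becomes augmented under inversion, so we get an augmented fourth.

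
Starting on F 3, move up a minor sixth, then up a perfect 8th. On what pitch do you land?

A minor sixth up from F3 is Db4.
A perfect octave up from Db4 is Db5.

D flat 5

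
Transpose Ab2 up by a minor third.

Cb3

Counting three letter names up from A lands on C.
Moving 3 semitones up from Ab2 (the size of a minor third) reaches Cb3.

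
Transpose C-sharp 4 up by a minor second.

D 4

The second takes the letter from C up to D.
Moving 1 semitone up from C#4 (the size of a minor second) reaches D4.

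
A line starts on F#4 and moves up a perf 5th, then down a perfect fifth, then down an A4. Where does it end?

A perfect fifth up from F#4 is C#5.
C#5 down a perfect fifth → F#4 (7 semitones).
An augmented fourth down from F#4 is C4.

C4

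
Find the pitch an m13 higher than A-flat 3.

Six letters up from A (plus an octave) reaches F.
A minor thirteenth is 20 semitones; 20 semitones up from Ab3 gives Fb5.

F-flat 5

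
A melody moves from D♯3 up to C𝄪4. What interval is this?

major 7th

D to C spans seven letter names (D-E-F-G-A-B-C) — that makes it a seventh of some quality.
Counting semitones, D#3→C##4 is 11, which is the major seventh.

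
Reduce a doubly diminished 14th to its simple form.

Subtracting seven from the interval number removes an octave: 14 − 7 = 7.
Quality carries through unchanged, so the simple form is a doubly diminished seventh.

doubly diminished 7th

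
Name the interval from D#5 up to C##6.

D to C spans seven letter names (D-E-F-G-A-B-C): a seventh.
Counting semitones, D#5→C##6 is 11, which is the major seventh.

major seventh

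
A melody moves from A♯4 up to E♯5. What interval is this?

perfect fifth

A to E spans five letter names (A-B-C-D-E), so the interval is some kind of fifth.
A#4 to E#5 is 7 semitones, matching the perfect fifth exactly, so the quality is perfect.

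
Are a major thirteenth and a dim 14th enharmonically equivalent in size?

Yes

A major thirteenth spans 21 semitones, and a diminished fourteenth also spans 21 semitones — they're enharmonic.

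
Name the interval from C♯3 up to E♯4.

C to E spans three letter names (C-D-E), plus an octave — that makes it a tenth of some quality.
C#3 to E#4 is 16 semitones, matching the major tenth exactly, so the quality is major.
(Equivalently, a compound major third: a major third plus an octave.)

major tenth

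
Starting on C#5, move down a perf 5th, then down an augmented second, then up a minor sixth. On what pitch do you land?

Cb5

A perfect fifth down from C#5 is F#4.
An augmented second down from F#4 is Eb4.
Up a minor sixth from Eb4: Cb5 (8 semitones up).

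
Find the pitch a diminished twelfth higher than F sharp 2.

The twelfth's letter: F up five letter names plus an octave → C.
Moving 18 semitones up from F#2 (the size of a diminished twelfth) reaches C4.

C 4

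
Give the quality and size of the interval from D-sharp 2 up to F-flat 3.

doubly diminished tenth

D to F spans three letter names (D-E-F), plus an octave: a tenth.
D#2 to Fb3 spans 13 semitones — three semitones narrower than the major tenth (16) — giving a doubly diminished tenth.
(Equivalently, a compound doubly diminished third: a doubly diminished third plus an octave.)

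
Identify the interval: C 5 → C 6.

C to C is the same letter name, plus an octave: an octave.
The perfect octave spans 12 semitones, and C5 to C6 is exactly 12 semitones — so this is a perfect octave.

perfect 8th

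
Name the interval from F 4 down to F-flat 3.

A8

Descending from F4 to Fb3 is the same interval as ascending Fb3 to F4.
F to F is the same letter name, plus an octave: an octave.
Fb3 to F4 spans 13 semitones — one semitone wider than the perfect octave (12) — giving an augmented octave.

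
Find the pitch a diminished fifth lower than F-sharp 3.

B-sharp 2

The fifth takes the letter from F down to B.
A diminished fifth is 6 semitones; 6 semitones down from F#3 gives B#2.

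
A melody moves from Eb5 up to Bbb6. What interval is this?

diminished twelfth

E to B spans five letter names (E-F-G-A-B), plus an octave: a twelfth.
The perfect twelfth is 19 semitones; here we have 18, one semitone narrower: diminished.
(Equivalently, a compound diminished fifth: a diminished fifth plus an octave.)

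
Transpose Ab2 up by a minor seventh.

Gb3

Seven letter names up from A: G.
Moving 10 semitones up from Ab2 (the size of a minor seventh) reaches Gb3.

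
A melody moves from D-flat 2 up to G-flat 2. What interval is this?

D to G spans four letter names (D-E-F-G): a fourth.
Counting semitones, Db2→Gb2 is 5, which is the perfect fourth.

P4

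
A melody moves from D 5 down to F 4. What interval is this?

Descending from D5 to F4 is the same interval as ascending F4 to D5.
F to D spans six letter names (F-G-A-B-C-D): a sixth.
F4 to D5 is 9 semitones, matching the major sixth exactly, so the quality is major.

major sixth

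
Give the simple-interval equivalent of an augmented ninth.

Take out an octave (7 from the number): 9 − 7 = 2.
That makes an augmented ninth a compound augmented second — an octave plus an augmented second.

A2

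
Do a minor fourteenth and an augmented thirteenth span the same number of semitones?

Both span 22 semitones: a minor fourteenth and an augmented thirteenth are the same chromatic distance.

Yes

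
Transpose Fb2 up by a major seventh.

Counting seven letter names up from F lands on E.
A major seventh spans 11 semitones, so from Fb2 the target pitch is Eb3.

Eb3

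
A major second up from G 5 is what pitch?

Counting two letter names up from G lands on A.
A major second is 2 semitones; 2 semitones up from G5 gives A5.

A 5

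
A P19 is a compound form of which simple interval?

P5

Subtracting seven from the interval number removes an octave: 19 − 14 = 5.
Quality carries through unchanged, so the simple form is a perfect fifth.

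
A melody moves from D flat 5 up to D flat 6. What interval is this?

D to D is the same letter name, plus an octave — that makes it an octave of some quality.
The perfect octave spans 12 semitones, and Db5 to Db6 is exactly 12 semitones — so this is a perfect octave.

perfect octave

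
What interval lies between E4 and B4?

perfect fifth

E to B spans five letter names (E-F-G-A-B), so the interval is some kind of fifth.
The perfect fifth spans 7 semitones, and E4 to B4 is exactly 7 semitones — so this is a perfect fifth.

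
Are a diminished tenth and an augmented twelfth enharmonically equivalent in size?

No

14 semitones (diminished tenth) vs 20 semitones (augmented twelfth): not equal.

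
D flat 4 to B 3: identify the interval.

diminished 3rd

Descending from Db4 to B3 is the same interval as ascending B3 to Db4.
B to D spans three letter names (B-C-D): a third.
B3 to Db4 spans 2 semitones — two semitones narrower than the major third (4) — giving a diminished third.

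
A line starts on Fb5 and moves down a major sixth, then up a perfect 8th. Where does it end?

Abb5

Down a major sixth from Fb5: Abb4 (9 semitones down).
A perfect octave up from Abb4 is Abb5.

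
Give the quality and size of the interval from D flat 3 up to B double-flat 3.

D to B spans six letter names (D-E-F-G-A-B), so the interval is some kind of sixth.
At 8 semitones, Db3→Bbb3 falls one short of a major sixth: minor.

minor sixth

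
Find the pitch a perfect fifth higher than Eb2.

Five letter names up from E: B.
A perfect fifth is 7 semitones; 7 semitones up from Eb2 gives Bb2.

Bb2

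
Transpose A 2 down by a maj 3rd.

F 2

Three letter names down from A: F.
A major third is 4 semitones; 4 semitones down from A2 gives F2.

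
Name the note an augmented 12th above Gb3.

D5

Counting five letter names plus an octave up from G lands on D.
Moving 20 semitones up from Gb3 (the size of an augmented twelfth) reaches D5.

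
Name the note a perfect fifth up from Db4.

The fifth takes the letter from D up to A.
A perfect fifth spans 7 semitones, so from Db4 the target pitch is Ab4.

Ab4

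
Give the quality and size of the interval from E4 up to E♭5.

E to E is the same letter name, plus an octave, so the interval is some kind of octave.
The perfect octave is 12 semitones; here we have 11, one semitone narrower: diminished.

diminished octave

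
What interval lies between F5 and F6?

perfect 8th

F to F is the same letter name, plus an octave: an octave.
The perfect octave spans 12 semitones, and F5 to F6 is exactly 12 semitones — so this is a perfect octave.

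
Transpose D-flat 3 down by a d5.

G 2

The fifth takes the letter from D down to G.
A diminished fifth is 6 semitones; 6 semitones down from Db3 gives G2.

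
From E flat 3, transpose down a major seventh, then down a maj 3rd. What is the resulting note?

D double-flat 2

A major seventh down from Eb3 is Fb2.
Down a major third from Fb2: Dbb2 (4 semitones down).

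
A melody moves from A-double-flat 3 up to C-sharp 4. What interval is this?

A to C spans three letter names (A-B-C): a third.
Abb3 to C#4 spans 6 semitones — two semitones wider than the major third (4) — giving a doubly augmented third.

doubly augmented third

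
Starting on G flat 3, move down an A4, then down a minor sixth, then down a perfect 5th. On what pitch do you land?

Down an augmented fourth from Gb3: Dbb3 (6 semitones down).
A minor sixth down from Dbb3 is Fb2.
Fb2 down a perfect fifth → Bbb1 (7 semitones).

B double-flat 1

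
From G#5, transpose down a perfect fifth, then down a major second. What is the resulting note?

A perfect fifth down from G#5 is C#5.
A major second down from C#5 is B4.

B4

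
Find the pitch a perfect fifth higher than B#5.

Counting five letter names up from B lands on F.
A perfect fifth spans 7 semitones, so from B#5 the target pitch is F##6.

F##6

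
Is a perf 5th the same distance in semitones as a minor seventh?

7 semitones (perfect fifth) vs 10 semitones (minor seventh): not equal.

No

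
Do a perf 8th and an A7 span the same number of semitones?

A perfect octave spans 12 semitones, and an augmented seventh also spans 12 semitones — they're enharmonic.

Yes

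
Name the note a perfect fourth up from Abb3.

Dbb4

Four letter names up from A: D.
A perfect fourth is 5 semitones; 5 semitones up from Abb3 gives Dbb4.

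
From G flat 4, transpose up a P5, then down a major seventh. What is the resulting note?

E double-flat 4

A perfect fifth up from Gb4 is Db5.
Db5 down a major seventh → Ebb4 (11 semitones).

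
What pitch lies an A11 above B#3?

E##5

Counting four letter names plus an octave up from B lands on E.
An augmented eleventh spans 18 semitones, so from B#3 the target pitch is E##5.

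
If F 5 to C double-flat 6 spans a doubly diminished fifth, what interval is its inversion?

doubly augmented fourth

Interval numbers invert to sum to nine: 5 + 4 = 9, so a fifth inverts to a fourth.
And doubly diminished becomes doubly augmented under inversion, so we get a doubly augmented fourth.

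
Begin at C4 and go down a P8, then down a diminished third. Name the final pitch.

A perfect octave down from C4 is C3.
A diminished third down from C3 is A#2.

A#2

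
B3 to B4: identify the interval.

perfect 8th

B to B is the same letter name, plus an octave, so the interval is some kind of octave.
Counting semitones, B3→B4 is 12, which is the perfect octave.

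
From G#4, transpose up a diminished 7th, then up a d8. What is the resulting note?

Fb6

G#4 up a diminished seventh → F5 (9 semitones).
A diminished octave up from F5 is Fb6.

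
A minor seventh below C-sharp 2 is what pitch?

D-sharp 1

Counting seven letter names down from C lands on D.
Moving 10 semitones down from C#2 (the size of a minor seventh) reaches D#1.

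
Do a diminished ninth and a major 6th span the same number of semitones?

No

12 semitones (diminished ninth) vs 9 semitones (major sixth): not equal.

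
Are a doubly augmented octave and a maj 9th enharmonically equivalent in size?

Both span 14 semitones: a doubly augmented octave and a major ninth are the same chromatic distance.

Yes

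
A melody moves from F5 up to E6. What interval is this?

F to E spans seven letter names (F-G-A-B-C-D-E), so the interval is some kind of seventh.
The major seventh spans 11 semitones, and F5 to E6 is exactly 11 semitones — so this is a major seventh.

major seventh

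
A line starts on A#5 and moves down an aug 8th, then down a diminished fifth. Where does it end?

D#4

Down an augmented octave from A#5: A4 (13 semitones down).
A4 down a diminished fifth → D#4 (6 semitones).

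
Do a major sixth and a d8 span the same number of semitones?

No

A major sixth is 9 semitones but a diminished octave is 11 semitones — different sizes.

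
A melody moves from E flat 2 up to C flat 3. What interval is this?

minor sixth

E to C spans six letter names (E-F-G-A-B-C) — that makes it a sixth of some quality.
Eb2 to Cb3 is 8 semitones, a half step short of the major sixth (9), so this is minor.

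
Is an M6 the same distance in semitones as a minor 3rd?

No

A major sixth is 9 semitones but a minor third is 3 semitones — different sizes.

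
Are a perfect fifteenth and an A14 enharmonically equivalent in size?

A perfect fifteenth = 24 semitones = an augmented fourteenth; enharmonically equal.

Yes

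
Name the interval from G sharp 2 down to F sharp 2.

major second

Descending from G#2 to F#2 is the same interval as ascending F#2 to G#2.
F to G spans two letter names (F-G), so the interval is some kind of second.
F#2 to G#2 is 2 semitones, matching the major second exactly, so the quality is major.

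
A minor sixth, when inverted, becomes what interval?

Interval numbers invert to sum to nine: 6 + 3 = 9, so a sixth inverts to a third.
And minor becomes major under inversion, so we get a major third.

major third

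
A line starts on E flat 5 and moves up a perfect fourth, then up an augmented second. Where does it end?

B 5

A perfect fourth up from Eb5 is Ab5.
Up an augmented second from Ab5: B5 (3 semitones up).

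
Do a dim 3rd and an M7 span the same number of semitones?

No

A diminished third is 2 semitones but a major seventh is 11 semitones — different sizes.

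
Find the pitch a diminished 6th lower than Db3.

The sixth takes the letter from D down to F.
Moving 7 semitones down from Db3 (the size of a diminished sixth) reaches F#2.

F#2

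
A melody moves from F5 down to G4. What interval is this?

m7

Descending from F5 to G4 is the same interval as ascending G4 to F5.
G to F spans seven letter names (G-A-B-C-D-E-F) — that makes it a seventh of some quality.
A major seventh would be 11 semitones, but G4 to F5 is 10 — one semitone narrower, making it a minor seventh.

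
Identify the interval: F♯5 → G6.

F to G spans two letter names (F-G), plus an octave — that makes it a ninth of some quality.
A major ninth would be 14 semitones, but F#5 to G6 is 13 — one semitone narrower, making it a minor ninth.
(Equivalently, a compound minor second: a minor second plus an octave.)

minor ninth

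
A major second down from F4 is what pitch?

Eb4

Counting two letter names down from F lands on E.
Moving 2 semitones down from F4 (the size of a major second) reaches Eb4.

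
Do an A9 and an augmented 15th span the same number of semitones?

15 semitones (augmented ninth) vs 25 semitones (augmented fifteenth): not equal.

No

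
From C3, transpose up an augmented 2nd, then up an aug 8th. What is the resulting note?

C3 up an augmented second → D#3 (3 semitones).
D#3 up an augmented octave → D##4 (13 semitones).

D##4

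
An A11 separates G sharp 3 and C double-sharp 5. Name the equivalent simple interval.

augmented 4th

Take out an octave (7 from the number): 11 − 7 = 4.
That makes an augmented eleventh a compound augmented fourth — an octave plus an augmented fourth.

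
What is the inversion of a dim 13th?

First reduce the compound diminished thirteenth to its simple form, a diminished sixth.
Interval numbers invert to sum to nine: 6 + 3 = 9, so a sixth inverts to a third.
And diminished becomes augmented under inversion, so we get an augmented third.

A3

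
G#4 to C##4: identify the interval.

Descending from G#4 to C##4 is the same interval as ascending C##4 to G#4.
C to G spans five letter names (C-D-E-F-G) — that makes it a fifth of some quality.
C##4 to G#4 spans 6 semitones — one semitone narrower than the perfect fifth (7) — giving a diminished fifth.

d5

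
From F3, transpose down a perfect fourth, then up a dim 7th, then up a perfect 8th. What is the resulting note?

A perfect fourth down from F3 is C3.
A diminished seventh up from C3 is Bbb3.
Bbb3 up a perfect octave → Bbb4 (12 semitones).

Bbb4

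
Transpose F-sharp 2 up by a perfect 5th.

C-sharp 3

Five letter names up from F: C.
A perfect fifth spans 7 semitones, so from F#2 the target pitch is C#3.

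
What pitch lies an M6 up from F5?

D6

Counting six letter names up from F lands on D.
A major sixth is 9 semitones; 9 semitones up from F5 gives D6.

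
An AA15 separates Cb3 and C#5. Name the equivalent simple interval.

AA8

Each octave removed subtracts seven from the number: 15 − 7 = 8.
Quality carries through unchanged, so the simple form is a doubly augmented octave.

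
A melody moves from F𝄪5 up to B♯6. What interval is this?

perfect eleventh

F to B spans four letter names (F-G-A-B), plus an octave: an eleventh.
Counting semitones, F##5→B#6 is 17, which is the perfect eleventh.
(Equivalently, a compound perfect fourth: a perfect fourth plus an octave.)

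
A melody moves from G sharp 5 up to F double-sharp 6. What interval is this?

G to F spans seven letter names (G-A-B-C-D-E-F), so the interval is some kind of seventh.
Counting semitones, G#5→F##6 is 11, which is the major seventh.

major seventh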